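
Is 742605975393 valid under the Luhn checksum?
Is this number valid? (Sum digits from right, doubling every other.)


Luhn sum = 56
56 mod 10 = 6

Invalid (Luhn sum mod 10 = 6)


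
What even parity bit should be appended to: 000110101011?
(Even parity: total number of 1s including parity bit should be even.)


Number of 1s in data: 6
Parity bit: 0

0


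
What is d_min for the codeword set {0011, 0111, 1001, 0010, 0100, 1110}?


Comparing all pairs, minimum distance: 1
Can detect 0 errors, correct 0 errors

1


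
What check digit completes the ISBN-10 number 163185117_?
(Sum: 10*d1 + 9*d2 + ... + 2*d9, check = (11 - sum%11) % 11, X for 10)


Weighted sum: 189
189 mod 11 = 2

Check digit: 9


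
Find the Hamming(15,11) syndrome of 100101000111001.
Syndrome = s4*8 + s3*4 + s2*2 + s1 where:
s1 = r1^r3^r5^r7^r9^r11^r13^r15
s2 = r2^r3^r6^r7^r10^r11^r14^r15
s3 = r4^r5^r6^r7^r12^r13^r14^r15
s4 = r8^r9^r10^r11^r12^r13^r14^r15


s1=1, s2=0, s3=0, s4=0

Syndrome = 1 (error at position 1)


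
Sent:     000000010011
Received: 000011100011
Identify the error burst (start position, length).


XOR: 000011110000

Burst at position 4, length 4


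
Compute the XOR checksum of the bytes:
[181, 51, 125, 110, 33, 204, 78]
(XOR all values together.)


XOR chain: 181 ^ 51 ^ 125 ^ 110 ^ 33 ^ 204 ^ 78 = 54

54


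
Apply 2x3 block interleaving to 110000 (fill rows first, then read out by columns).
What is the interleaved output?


Matrix:
  110
  000
Read columns: 101000

101000


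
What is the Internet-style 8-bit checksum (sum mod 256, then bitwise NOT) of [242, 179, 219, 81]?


Sum = 721 mod 256 = 209
Complement = 46

46


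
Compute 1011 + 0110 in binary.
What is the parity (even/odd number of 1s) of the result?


1011 = 11
0110 = 6
Sum = 17 = 10001
1s count = 2

even parity (2 ones in 10001)


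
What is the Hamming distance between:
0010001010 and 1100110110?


XOR: 1110111100
Count of 1s: 7

7


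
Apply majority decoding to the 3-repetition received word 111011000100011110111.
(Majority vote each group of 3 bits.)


Groups: 111, 011, 000, 100, 011, 110, 111
Majority votes: 1100111

1100111


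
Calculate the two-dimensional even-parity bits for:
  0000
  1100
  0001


Row parities: 001
Column parities: 1101

Row P: 001, Col P: 1101, Corner: 1


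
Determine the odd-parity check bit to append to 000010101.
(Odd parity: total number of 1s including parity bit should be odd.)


Number of 1s in data: 3
Parity bit: 0

0


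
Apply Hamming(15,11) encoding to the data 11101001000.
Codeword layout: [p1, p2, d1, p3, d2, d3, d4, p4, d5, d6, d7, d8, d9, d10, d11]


Parity bits: p1=1, p2=0, p3=1, p4=0

101111001001000


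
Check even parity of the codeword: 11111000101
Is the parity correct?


Number of 1s: 7

No, parity error (7 ones)


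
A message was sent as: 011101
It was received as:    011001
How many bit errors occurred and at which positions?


XOR: 000100

1 error(s) at position(s): 3


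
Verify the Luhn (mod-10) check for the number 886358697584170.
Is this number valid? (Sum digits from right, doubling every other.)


Luhn sum = 84
84 mod 10 = 4

Invalid (Luhn sum mod 10 = 4)


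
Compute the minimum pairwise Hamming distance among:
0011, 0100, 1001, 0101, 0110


Comparing all pairs, minimum distance: 1
Can detect 0 errors, correct 0 errors

1


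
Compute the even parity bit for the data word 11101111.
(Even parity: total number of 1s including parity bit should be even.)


Number of 1s in data: 7
Parity bit: 1

1


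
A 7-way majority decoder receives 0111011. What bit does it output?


Ones: 5 out of 7
Threshold: 4

1 (5/7 voted 1)


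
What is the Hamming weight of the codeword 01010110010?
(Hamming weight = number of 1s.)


Counting 1s in 01010110010

5


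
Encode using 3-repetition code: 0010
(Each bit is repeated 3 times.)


Each bit -> 3 copies

000000111000


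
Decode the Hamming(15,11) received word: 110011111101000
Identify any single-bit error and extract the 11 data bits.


Syndrome = 0: no error detected

Data: 01111101000 (no errors)


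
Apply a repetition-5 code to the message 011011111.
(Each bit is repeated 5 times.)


Each bit -> 5 copies

000001111111111000001111111111111111111111111


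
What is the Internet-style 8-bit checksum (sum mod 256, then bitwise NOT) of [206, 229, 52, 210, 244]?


Sum = 941 mod 256 = 173
Complement = 82

82


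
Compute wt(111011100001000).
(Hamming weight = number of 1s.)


Counting 1s in 111011100001000

7


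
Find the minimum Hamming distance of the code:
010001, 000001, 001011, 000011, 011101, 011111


Comparing all pairs, minimum distance: 1
Can detect 0 errors, correct 0 errors

1


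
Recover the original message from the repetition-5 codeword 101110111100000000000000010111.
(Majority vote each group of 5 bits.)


Groups: 10111, 01111, 00000, 00000, 00000, 10111
Majority votes: 110001

110001


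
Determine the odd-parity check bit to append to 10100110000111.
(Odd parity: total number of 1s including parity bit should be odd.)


Number of 1s in data: 7
Parity bit: 0

0


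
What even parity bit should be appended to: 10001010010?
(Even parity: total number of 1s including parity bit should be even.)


Number of 1s in data: 4
Parity bit: 0

0


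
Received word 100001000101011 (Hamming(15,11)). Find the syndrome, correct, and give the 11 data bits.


Syndrome = 0: no error detected

Data: 00100101011 (no errors)


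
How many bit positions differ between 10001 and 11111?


XOR: 01110
Count of 1s: 3

3


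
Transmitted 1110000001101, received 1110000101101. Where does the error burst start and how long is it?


XOR: 0000000100000

Burst at position 7, length 1


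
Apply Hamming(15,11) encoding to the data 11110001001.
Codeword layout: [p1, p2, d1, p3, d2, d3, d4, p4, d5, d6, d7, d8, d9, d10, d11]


Parity bits: p1=0, p2=0, p3=1, p4=0

001111100001001


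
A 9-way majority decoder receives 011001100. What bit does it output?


Ones: 4 out of 9
Threshold: 5

0 (4/9 voted 1)


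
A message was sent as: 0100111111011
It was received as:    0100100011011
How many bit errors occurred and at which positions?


XOR: 0000011100000

3 error(s) at position(s): 5, 6, 7


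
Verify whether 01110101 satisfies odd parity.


Number of 1s: 5

Yes, parity is correct (5 ones)


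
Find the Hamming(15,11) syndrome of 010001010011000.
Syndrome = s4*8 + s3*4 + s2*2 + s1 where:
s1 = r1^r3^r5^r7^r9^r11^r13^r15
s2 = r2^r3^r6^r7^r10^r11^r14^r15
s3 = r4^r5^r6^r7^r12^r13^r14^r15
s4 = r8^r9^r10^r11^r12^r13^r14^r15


s1=1, s2=1, s3=0, s4=1

Syndrome = 11 (error at position 11)


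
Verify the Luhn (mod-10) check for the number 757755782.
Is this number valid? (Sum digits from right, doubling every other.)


Luhn sum = 42
42 mod 10 = 2

Invalid (Luhn sum mod 10 = 2)


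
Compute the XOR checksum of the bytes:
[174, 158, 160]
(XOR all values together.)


XOR chain: 174 ^ 158 ^ 160 = 144

144


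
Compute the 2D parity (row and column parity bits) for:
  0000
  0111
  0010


Row parities: 011
Column parities: 0101

Row P: 011, Col P: 0101, Corner: 0


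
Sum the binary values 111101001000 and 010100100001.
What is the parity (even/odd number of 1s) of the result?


111101001000 = 3912
010100100001 = 1313
Sum = 5225 = 1010001101001
1s count = 6

even parity (6 ones in 1010001101001)


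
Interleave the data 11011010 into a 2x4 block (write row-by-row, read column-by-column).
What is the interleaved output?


Matrix:
  1101
  1010
Read columns: 11100110

11100110


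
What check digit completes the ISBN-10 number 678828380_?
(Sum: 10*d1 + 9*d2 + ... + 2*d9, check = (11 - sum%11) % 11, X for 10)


Weighted sum: 331
331 mod 11 = 1

Check digit: X


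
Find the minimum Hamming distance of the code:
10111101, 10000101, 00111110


Comparing all pairs, minimum distance: 3
Can detect 2 errors, correct 1 errors

3


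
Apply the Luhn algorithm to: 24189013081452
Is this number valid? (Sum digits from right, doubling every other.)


Luhn sum = 49
49 mod 10 = 9

Invalid (Luhn sum mod 10 = 9)


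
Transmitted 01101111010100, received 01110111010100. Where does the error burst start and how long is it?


XOR: 00011000000000

Burst at position 3, length 2


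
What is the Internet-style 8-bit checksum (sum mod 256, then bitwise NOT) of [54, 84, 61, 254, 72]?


Sum = 525 mod 256 = 13
Complement = 242

242


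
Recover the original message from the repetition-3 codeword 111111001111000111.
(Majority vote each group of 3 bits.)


Groups: 111, 111, 001, 111, 000, 111
Majority votes: 110101

110101


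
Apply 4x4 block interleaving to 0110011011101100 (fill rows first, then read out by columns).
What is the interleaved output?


Matrix:
  0110
  0110
  1110
  1100
Read columns: 0011111111100000

0011111111100000


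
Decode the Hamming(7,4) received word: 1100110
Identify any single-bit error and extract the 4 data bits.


Syndrome = 0: no error detected

Data: 0110 (no errors)


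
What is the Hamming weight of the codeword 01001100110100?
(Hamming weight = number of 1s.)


Counting 1s in 01001100110100

6


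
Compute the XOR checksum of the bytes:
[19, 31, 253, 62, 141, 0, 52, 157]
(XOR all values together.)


XOR chain: 19 ^ 31 ^ 253 ^ 62 ^ 141 ^ 0 ^ 52 ^ 157 = 235

235


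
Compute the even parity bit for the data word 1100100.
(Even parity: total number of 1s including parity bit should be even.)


Number of 1s in data: 3
Parity bit: 1

1


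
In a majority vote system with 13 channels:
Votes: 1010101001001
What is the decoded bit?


Ones: 6 out of 13
Threshold: 7

0 (6/13 voted 1)


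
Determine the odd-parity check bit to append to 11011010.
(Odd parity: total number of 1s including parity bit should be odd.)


Number of 1s in data: 5
Parity bit: 0

0


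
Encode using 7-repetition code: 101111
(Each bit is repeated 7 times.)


Each bit -> 7 copies

111111100000001111111111111111111111111111


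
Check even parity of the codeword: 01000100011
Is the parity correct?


Number of 1s: 4

Yes, parity is correct (4 ones)


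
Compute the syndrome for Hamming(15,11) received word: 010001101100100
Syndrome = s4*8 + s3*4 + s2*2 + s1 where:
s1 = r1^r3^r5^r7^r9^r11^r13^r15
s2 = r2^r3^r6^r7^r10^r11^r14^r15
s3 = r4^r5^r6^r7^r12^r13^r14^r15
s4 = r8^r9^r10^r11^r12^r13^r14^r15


s1=1, s2=0, s3=1, s4=1

Syndrome = 13 (error at position 13)


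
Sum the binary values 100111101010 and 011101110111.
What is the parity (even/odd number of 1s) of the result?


100111101010 = 2538
011101110111 = 1911
Sum = 4449 = 1000101100001
1s count = 5

odd parity (5 ones in 1000101100001)


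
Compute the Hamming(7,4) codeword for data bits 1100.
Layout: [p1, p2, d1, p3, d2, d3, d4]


Parity bits: p1=0, p2=1, p3=1

0111100


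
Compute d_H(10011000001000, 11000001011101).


XOR: 01011001010101
Count of 1s: 7

7


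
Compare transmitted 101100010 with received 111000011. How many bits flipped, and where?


XOR: 010100001

3 error(s) at position(s): 1, 3, 8


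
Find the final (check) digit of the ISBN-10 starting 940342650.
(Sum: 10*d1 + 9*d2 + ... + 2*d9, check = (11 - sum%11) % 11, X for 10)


Weighted sum: 220
220 mod 11 = 0

Check digit: 0


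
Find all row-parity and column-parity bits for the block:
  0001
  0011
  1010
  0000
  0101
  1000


Row parities: 100001
Column parities: 0101

Row P: 100001, Col P: 0101, Corner: 0


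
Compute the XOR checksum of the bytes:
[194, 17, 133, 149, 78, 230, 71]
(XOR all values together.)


XOR chain: 194 ^ 17 ^ 133 ^ 149 ^ 78 ^ 230 ^ 71 = 44

44


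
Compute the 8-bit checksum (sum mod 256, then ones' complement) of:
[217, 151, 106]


Sum = 474 mod 256 = 218
Complement = 37

37


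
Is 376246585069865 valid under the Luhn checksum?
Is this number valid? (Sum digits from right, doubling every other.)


Luhn sum = 73
73 mod 10 = 3

Invalid (Luhn sum mod 10 = 3)


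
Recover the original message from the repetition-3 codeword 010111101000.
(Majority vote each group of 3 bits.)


Groups: 010, 111, 101, 000
Majority votes: 0110

0110


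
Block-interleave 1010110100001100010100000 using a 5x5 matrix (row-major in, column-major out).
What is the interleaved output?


Matrix:
  10101
  10100
  00110
  00101
  00000
Read columns: 1100000000111100010010010

1100000000111100010010010


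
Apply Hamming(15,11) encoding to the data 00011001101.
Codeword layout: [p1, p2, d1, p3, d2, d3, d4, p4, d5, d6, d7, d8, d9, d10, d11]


Parity bits: p1=0, p2=0, p3=0, p4=0

000000101001101


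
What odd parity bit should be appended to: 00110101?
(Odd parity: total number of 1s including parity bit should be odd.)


Number of 1s in data: 4
Parity bit: 1

1


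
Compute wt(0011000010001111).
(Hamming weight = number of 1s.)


Counting 1s in 0011000010001111

7


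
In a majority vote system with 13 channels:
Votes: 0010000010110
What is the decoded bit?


Ones: 4 out of 13
Threshold: 7

0 (4/13 voted 1)


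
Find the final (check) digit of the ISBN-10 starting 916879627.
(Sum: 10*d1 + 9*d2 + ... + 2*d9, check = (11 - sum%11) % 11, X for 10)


Weighted sum: 334
334 mod 11 = 4

Check digit: 7


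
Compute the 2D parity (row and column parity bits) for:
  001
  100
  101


Row parities: 110
Column parities: 000

Row P: 110, Col P: 000, Corner: 0


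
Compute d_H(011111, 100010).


XOR: 111101
Count of 1s: 5

5


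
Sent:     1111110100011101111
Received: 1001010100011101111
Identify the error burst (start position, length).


XOR: 0110100000000000000

Burst at position 1, length 4


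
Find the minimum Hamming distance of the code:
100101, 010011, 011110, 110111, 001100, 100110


Comparing all pairs, minimum distance: 2
Can detect 1 errors, correct 0 errors

2


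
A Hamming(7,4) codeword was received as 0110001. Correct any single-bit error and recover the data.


Syndrome = 6: error at position 6

Data: 1011 (corrected bit 6)


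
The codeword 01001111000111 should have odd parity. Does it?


Number of 1s: 8

No, parity error (8 ones)


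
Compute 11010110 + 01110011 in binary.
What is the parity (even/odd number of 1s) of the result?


11010110 = 214
01110011 = 115
Sum = 329 = 101001001
1s count = 4

even parity (4 ones in 101001001)


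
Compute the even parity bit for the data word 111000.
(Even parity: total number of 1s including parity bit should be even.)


Number of 1s in data: 3
Parity bit: 1

1


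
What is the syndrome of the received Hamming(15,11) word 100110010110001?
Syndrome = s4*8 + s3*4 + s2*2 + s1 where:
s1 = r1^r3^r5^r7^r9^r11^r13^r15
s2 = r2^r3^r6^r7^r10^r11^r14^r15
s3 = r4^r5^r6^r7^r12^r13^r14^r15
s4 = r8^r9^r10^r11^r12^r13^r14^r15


s1=0, s2=1, s3=1, s4=0

Syndrome = 6 (error at position 6)


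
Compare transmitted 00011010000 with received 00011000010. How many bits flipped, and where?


XOR: 00000010010

2 error(s) at position(s): 6, 9


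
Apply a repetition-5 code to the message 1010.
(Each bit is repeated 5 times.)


Each bit -> 5 copies

11111000001111100000


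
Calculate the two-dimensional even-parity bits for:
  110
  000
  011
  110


Row parities: 0000
Column parities: 011

Row P: 0000, Col P: 011, Corner: 0


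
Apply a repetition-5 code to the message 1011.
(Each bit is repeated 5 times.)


Each bit -> 5 copies

11111000001111111111


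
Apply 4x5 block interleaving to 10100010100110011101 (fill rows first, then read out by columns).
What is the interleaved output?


Matrix:
  10100
  01010
  01100
  11101
Read columns: 10010111101101000001

10010111101101000001


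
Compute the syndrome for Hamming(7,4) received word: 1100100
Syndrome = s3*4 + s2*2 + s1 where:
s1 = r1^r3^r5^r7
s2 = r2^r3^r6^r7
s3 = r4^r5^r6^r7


s1=0, s2=1, s3=1

Syndrome = 6 (error at position 6)


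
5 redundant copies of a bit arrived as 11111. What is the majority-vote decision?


Ones: 5 out of 5
Threshold: 3

1 (5/5 voted 1)


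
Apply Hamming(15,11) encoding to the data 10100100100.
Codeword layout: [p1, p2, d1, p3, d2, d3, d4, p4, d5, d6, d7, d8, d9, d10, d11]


Parity bits: p1=0, p2=1, p3=0, p4=0

011001000100100


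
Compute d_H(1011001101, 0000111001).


XOR: 1011110100
Count of 1s: 6

6


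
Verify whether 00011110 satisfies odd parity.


Number of 1s: 4

No, parity error (4 ones)


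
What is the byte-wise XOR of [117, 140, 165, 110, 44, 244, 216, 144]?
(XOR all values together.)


XOR chain: 117 ^ 140 ^ 165 ^ 110 ^ 44 ^ 244 ^ 216 ^ 144 = 162

162


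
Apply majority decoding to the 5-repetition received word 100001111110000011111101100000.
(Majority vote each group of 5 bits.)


Groups: 10000, 11111, 10000, 01111, 11011, 00000
Majority votes: 010110

010110


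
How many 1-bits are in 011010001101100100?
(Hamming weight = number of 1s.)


Counting 1s in 011010001101100100

8


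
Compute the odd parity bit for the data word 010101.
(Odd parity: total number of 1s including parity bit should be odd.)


Number of 1s in data: 3
Parity bit: 0

0


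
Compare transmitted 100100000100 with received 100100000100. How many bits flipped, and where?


XOR: 000000000000

0 errors (received matches sent)


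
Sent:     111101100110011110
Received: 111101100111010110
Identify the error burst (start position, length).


XOR: 000000000001001000

Burst at position 11, length 4


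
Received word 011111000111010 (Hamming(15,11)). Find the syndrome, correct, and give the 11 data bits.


Syndrome = 5: error at position 5

Data: 10100111010 (corrected bit 5)


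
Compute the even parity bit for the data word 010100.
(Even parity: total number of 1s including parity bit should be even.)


Number of 1s in data: 2
Parity bit: 0

0


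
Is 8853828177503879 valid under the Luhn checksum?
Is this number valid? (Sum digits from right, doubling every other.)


Luhn sum = 77
77 mod 10 = 7

Invalid (Luhn sum mod 10 = 7)


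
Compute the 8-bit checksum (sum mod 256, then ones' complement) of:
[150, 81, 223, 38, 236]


Sum = 728 mod 256 = 216
Complement = 39

39


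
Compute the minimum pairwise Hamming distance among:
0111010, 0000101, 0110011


Comparing all pairs, minimum distance: 2
Can detect 1 errors, correct 0 errors

2


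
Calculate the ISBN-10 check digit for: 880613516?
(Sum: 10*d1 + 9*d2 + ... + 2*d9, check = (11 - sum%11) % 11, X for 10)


Weighted sum: 250
250 mod 11 = 8

Check digit: 3


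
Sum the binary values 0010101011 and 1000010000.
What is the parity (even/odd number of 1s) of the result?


0010101011 = 171
1000010000 = 528
Sum = 699 = 1010111011
1s count = 7

odd parity (7 ones in 1010111011)


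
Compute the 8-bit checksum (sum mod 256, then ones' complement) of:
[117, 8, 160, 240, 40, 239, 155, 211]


Sum = 1170 mod 256 = 146
Complement = 109

109


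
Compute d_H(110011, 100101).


XOR: 010110
Count of 1s: 3

3


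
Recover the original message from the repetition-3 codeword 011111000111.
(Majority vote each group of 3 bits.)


Groups: 011, 111, 000, 111
Majority votes: 1101

1101


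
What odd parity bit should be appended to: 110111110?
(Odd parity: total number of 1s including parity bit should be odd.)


Number of 1s in data: 7
Parity bit: 0

0


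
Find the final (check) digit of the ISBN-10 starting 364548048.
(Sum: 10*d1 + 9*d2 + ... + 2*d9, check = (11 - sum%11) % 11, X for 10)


Weighted sum: 243
243 mod 11 = 1

Check digit: X


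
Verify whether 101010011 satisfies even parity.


Number of 1s: 5

No, parity error (5 ones)


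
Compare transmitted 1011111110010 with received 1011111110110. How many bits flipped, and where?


XOR: 0000000000100

1 error(s) at position(s): 10


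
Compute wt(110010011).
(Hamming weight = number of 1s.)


Counting 1s in 110010011

5


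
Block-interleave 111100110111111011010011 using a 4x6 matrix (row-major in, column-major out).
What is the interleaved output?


Matrix:
  111100
  110111
  111011
  010011
Read columns: 111011111010110001110111

111011111010110001110111


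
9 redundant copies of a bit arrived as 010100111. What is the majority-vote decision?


Ones: 5 out of 9
Threshold: 5

1 (5/9 voted 1)


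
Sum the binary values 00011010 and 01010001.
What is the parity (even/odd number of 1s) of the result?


00011010 = 26
01010001 = 81
Sum = 107 = 1101011
1s count = 5

odd parity (5 ones in 1101011)


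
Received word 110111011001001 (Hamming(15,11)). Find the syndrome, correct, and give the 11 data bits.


Syndrome = 6: error at position 6

Data: 01001001001 (corrected bit 6)


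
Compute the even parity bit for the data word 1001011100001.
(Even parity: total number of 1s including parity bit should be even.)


Number of 1s in data: 6
Parity bit: 0

0


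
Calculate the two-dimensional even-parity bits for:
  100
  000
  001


Row parities: 101
Column parities: 101

Row P: 101, Col P: 101, Corner: 0


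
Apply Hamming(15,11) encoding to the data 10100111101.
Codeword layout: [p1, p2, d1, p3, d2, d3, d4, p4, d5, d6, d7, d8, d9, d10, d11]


Parity bits: p1=0, p2=1, p3=0, p4=1

011001010111101


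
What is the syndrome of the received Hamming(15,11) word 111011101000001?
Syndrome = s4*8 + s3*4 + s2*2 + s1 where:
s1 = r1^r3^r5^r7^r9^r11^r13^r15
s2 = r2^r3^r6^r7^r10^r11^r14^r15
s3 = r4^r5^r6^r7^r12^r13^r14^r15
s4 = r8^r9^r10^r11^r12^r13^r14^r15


s1=0, s2=1, s3=0, s4=0

Syndrome = 2 (error at position 2)


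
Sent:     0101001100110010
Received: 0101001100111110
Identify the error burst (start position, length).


XOR: 0000000000001100

Burst at position 12, length 2


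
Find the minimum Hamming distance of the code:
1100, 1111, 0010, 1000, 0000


Comparing all pairs, minimum distance: 1
Can detect 0 errors, correct 0 errors

1


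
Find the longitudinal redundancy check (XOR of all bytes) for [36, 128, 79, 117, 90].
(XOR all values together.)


XOR chain: 36 ^ 128 ^ 79 ^ 117 ^ 90 = 196

196


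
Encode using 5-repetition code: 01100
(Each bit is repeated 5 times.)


Each bit -> 5 copies

0000011111111110000000000


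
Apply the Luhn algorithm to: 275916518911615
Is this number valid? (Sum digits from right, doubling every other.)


Luhn sum = 65
65 mod 10 = 5

Invalid (Luhn sum mod 10 = 5)


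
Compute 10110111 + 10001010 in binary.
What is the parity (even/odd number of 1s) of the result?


10110111 = 183
10001010 = 138
Sum = 321 = 101000001
1s count = 3

odd parity (3 ones in 101000001)


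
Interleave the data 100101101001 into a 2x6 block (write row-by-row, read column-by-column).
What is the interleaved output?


Matrix:
  100101
  101001
Read columns: 110001100011

110001100011


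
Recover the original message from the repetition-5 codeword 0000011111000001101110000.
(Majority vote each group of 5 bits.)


Groups: 00000, 11111, 00000, 11011, 10000
Majority votes: 01010

01010


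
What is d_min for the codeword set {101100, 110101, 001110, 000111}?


Comparing all pairs, minimum distance: 2
Can detect 1 errors, correct 0 errors

2


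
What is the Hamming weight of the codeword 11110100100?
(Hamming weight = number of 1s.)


Counting 1s in 11110100100

6


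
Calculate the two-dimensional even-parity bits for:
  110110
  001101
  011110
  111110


Row parities: 0101
Column parities: 011011

Row P: 0101, Col P: 011011, Corner: 0


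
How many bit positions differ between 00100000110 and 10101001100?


XOR: 10001001010
Count of 1s: 4

4


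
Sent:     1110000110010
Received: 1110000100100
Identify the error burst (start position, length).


XOR: 0000000010110

Burst at position 8, length 4


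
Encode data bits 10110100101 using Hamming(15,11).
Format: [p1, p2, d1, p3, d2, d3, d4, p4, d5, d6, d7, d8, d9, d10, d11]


Parity bits: p1=0, p2=1, p3=0, p4=1

011001110100101


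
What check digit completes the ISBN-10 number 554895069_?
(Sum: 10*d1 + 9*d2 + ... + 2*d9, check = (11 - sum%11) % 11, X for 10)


Weighted sum: 298
298 mod 11 = 1

Check digit: X


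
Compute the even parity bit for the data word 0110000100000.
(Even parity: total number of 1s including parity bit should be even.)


Number of 1s in data: 3
Parity bit: 1

1


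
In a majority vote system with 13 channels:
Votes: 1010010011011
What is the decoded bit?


Ones: 7 out of 13
Threshold: 7

1 (7/13 voted 1)


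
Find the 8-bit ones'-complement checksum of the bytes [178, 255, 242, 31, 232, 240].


Sum = 1178 mod 256 = 154
Complement = 101

101


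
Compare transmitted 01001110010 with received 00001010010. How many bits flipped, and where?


XOR: 01000100000

2 error(s) at position(s): 1, 5


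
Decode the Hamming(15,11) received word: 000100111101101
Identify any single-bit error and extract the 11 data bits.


Syndrome = 6: error at position 6

Data: 00111101101 (corrected bit 6)


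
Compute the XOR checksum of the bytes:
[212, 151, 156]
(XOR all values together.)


XOR chain: 212 ^ 151 ^ 156 = 223

223


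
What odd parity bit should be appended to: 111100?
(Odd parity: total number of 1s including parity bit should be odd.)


Number of 1s in data: 4
Parity bit: 1

1


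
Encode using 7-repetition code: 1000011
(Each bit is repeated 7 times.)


Each bit -> 7 copies

1111111000000000000000000000000000011111111111111


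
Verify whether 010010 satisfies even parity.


Number of 1s: 2

Yes, parity is correct (2 ones)


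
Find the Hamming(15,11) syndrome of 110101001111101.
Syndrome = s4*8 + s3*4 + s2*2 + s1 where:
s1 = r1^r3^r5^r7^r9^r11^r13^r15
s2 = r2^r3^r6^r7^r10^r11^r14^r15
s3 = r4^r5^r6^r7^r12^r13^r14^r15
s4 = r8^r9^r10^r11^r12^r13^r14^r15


s1=1, s2=1, s3=1, s4=0

Syndrome = 7 (error at position 7)


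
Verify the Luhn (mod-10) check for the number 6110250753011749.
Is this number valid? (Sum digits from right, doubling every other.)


Luhn sum = 53
53 mod 10 = 3

Invalid (Luhn sum mod 10 = 3)


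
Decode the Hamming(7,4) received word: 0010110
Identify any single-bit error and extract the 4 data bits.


Syndrome = 0: no error detected

Data: 1110 (no errors)


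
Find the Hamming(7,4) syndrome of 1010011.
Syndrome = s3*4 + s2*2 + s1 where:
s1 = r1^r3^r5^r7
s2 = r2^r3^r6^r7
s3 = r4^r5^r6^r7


s1=1, s2=1, s3=0

Syndrome = 3 (error at position 3)


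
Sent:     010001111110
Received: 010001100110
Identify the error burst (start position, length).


XOR: 000000011000

Burst at position 7, length 2


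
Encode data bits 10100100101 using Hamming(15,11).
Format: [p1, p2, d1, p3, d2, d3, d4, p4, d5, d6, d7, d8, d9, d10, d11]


Parity bits: p1=1, p2=0, p3=1, p4=1

101101010100101


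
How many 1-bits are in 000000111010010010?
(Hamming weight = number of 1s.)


Counting 1s in 000000111010010010

6


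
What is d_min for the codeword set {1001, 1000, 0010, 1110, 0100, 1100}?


Comparing all pairs, minimum distance: 1
Can detect 0 errors, correct 0 errors

1


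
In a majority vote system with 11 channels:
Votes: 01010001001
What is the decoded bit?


Ones: 4 out of 11
Threshold: 6

0 (4/11 voted 1)


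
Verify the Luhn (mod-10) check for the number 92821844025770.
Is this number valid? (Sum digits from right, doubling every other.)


Luhn sum = 57
57 mod 10 = 7

Invalid (Luhn sum mod 10 = 7)


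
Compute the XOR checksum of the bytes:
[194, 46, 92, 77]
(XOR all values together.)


XOR chain: 194 ^ 46 ^ 92 ^ 77 = 253

253


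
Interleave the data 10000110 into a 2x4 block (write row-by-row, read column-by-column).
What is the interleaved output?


Matrix:
  1000
  0110
Read columns: 10010100

10010100


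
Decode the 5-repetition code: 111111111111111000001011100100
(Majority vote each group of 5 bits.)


Groups: 11111, 11111, 11111, 00000, 10111, 00100
Majority votes: 111010

111010


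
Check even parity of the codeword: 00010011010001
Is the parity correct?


Number of 1s: 5

No, parity error (5 ones)


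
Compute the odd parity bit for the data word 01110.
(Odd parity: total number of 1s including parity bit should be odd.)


Number of 1s in data: 3
Parity bit: 0

0


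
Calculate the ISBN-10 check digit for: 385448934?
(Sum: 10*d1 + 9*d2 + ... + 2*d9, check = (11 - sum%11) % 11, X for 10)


Weighted sum: 287
287 mod 11 = 1

Check digit: X


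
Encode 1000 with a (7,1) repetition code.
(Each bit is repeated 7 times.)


Each bit -> 7 copies

1111111000000000000000000000


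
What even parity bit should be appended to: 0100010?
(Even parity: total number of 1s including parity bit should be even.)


Number of 1s in data: 2
Parity bit: 0

0


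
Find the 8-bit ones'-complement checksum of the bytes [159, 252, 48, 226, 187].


Sum = 872 mod 256 = 104
Complement = 151

151


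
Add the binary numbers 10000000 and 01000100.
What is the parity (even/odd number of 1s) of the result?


10000000 = 128
01000100 = 68
Sum = 196 = 11000100
1s count = 3

odd parity (3 ones in 11000100)


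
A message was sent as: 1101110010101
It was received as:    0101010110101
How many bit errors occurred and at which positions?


XOR: 1000100100000

3 error(s) at position(s): 0, 4, 7


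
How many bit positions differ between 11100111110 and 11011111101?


XOR: 00111000011
Count of 1s: 5

5


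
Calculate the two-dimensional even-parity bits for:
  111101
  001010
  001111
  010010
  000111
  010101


Row parities: 100011
Column parities: 111000

Row P: 100011, Col P: 111000, Corner: 1


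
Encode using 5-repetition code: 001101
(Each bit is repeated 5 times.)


Each bit -> 5 copies

000000000011111111110000011111


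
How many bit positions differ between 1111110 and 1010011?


XOR: 0101101
Count of 1s: 4

4


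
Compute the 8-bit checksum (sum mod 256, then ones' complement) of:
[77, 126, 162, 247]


Sum = 612 mod 256 = 100
Complement = 155

155


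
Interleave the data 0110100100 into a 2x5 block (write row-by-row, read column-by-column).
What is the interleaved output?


Matrix:
  01101
  00100
Read columns: 0010110010

0010110010


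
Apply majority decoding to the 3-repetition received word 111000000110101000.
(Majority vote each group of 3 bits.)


Groups: 111, 000, 000, 110, 101, 000
Majority votes: 100110

100110


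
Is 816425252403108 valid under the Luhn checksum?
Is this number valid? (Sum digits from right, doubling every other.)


Luhn sum = 55
55 mod 10 = 5

Invalid (Luhn sum mod 10 = 5)


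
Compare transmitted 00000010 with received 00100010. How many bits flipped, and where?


XOR: 00100000

1 error(s) at position(s): 2


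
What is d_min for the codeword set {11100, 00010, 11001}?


Comparing all pairs, minimum distance: 2
Can detect 1 errors, correct 0 errors

2


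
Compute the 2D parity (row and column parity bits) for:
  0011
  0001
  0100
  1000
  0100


Row parities: 01111
Column parities: 1010

Row P: 01111, Col P: 1010, Corner: 0


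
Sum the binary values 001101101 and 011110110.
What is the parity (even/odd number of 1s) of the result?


001101101 = 109
011110110 = 246
Sum = 355 = 101100011
1s count = 5

odd parity (5 ones in 101100011)


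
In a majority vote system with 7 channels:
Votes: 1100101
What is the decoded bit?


Ones: 4 out of 7
Threshold: 4

1 (4/7 voted 1)


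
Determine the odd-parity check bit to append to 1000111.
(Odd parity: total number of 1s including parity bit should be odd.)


Number of 1s in data: 4
Parity bit: 1

1


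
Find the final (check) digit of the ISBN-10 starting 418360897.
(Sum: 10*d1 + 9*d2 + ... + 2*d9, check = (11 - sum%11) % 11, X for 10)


Weighted sum: 243
243 mod 11 = 1

Check digit: X


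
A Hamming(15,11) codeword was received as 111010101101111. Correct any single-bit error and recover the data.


Syndrome = 1: error at position 1

Data: 11011101111 (corrected bit 1)


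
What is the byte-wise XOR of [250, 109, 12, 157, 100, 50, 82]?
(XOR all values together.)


XOR chain: 250 ^ 109 ^ 12 ^ 157 ^ 100 ^ 50 ^ 82 = 2

2


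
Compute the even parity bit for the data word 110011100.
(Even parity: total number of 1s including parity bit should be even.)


Number of 1s in data: 5
Parity bit: 1

1


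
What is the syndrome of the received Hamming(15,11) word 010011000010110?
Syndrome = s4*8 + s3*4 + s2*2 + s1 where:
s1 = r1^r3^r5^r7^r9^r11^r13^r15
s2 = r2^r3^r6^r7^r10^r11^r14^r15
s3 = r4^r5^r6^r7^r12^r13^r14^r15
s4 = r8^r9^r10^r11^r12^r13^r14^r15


s1=1, s2=0, s3=0, s4=1

Syndrome = 9 (error at position 9)


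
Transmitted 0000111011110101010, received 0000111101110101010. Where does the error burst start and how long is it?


XOR: 0000000110000000000

Burst at position 7, length 2


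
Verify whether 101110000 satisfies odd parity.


Number of 1s: 4

No, parity error (4 ones)


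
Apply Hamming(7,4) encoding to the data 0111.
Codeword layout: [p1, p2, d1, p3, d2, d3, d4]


Parity bits: p1=0, p2=0, p3=1

0001111


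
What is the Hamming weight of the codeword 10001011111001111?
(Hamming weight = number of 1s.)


Counting 1s in 10001011111001111

11


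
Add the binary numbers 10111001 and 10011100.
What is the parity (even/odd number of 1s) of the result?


10111001 = 185
10011100 = 156
Sum = 341 = 101010101
1s count = 5

odd parity (5 ones in 101010101)


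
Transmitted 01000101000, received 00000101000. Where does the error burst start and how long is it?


XOR: 01000000000

Burst at position 1, length 1


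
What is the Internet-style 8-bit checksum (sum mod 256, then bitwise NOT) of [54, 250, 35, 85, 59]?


Sum = 483 mod 256 = 227
Complement = 28

28


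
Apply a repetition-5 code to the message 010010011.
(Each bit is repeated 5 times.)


Each bit -> 5 copies

000001111100000000001111100000000001111111111


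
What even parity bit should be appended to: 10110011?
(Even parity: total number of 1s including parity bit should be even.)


Number of 1s in data: 5
Parity bit: 1

1


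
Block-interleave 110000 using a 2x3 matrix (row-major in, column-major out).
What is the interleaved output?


Matrix:
  110
  000
Read columns: 101000

101000


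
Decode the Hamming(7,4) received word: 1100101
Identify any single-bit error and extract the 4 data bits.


Syndrome = 1: error at position 1

Data: 0101 (corrected bit 1)


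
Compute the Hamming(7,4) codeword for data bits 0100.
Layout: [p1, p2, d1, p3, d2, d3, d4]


Parity bits: p1=1, p2=0, p3=1

1001100


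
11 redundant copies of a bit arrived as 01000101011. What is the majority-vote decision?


Ones: 5 out of 11
Threshold: 6

0 (5/11 voted 1)


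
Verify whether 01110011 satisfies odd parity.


Number of 1s: 5

Yes, parity is correct (5 ones)


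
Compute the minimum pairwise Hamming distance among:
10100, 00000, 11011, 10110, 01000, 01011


Comparing all pairs, minimum distance: 1
Can detect 0 errors, correct 0 errors

1


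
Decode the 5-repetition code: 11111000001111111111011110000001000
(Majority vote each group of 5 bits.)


Groups: 11111, 00000, 11111, 11111, 01111, 00000, 01000
Majority votes: 1011100

1011100


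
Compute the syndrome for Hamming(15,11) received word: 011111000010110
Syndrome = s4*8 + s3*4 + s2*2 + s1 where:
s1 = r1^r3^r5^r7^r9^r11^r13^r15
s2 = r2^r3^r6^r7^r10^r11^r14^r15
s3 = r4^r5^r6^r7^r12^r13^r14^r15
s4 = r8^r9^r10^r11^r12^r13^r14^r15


s1=0, s2=1, s3=1, s4=1

Syndrome = 14 (error at position 14)


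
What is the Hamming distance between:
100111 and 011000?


XOR: 111111
Count of 1s: 6

6


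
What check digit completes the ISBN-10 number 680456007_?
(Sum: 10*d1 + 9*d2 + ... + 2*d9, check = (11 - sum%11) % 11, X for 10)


Weighted sum: 234
234 mod 11 = 3

Check digit: 8


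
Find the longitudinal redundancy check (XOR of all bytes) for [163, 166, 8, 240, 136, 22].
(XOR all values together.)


XOR chain: 163 ^ 166 ^ 8 ^ 240 ^ 136 ^ 22 = 99

99


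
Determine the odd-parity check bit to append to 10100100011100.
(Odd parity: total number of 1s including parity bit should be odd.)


Number of 1s in data: 6
Parity bit: 1

1


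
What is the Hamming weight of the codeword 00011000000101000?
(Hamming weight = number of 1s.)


Counting 1s in 00011000000101000

4


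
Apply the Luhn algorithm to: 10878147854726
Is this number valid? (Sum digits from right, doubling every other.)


Luhn sum = 76
76 mod 10 = 6

Invalid (Luhn sum mod 10 = 6)


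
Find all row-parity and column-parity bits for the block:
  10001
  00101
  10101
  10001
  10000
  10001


Row parities: 001010
Column parities: 10001

Row P: 001010, Col P: 10001, Corner: 0


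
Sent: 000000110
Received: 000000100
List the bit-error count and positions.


XOR: 000000010

1 error(s) at position(s): 7


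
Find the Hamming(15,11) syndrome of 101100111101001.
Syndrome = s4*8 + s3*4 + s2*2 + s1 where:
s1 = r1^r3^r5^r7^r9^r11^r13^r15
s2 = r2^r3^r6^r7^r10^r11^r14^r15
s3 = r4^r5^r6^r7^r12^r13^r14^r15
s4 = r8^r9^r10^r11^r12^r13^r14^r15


s1=1, s2=0, s3=0, s4=1

Syndrome = 9 (error at position 9)


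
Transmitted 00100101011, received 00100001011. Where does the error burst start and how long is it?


XOR: 00000100000

Burst at position 5, length 1


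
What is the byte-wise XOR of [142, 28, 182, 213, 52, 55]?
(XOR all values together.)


XOR chain: 142 ^ 28 ^ 182 ^ 213 ^ 52 ^ 55 = 242

242


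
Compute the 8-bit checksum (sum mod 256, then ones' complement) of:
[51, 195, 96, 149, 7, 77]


Sum = 575 mod 256 = 63
Complement = 192

192


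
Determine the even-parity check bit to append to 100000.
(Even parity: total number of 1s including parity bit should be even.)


Number of 1s in data: 1
Parity bit: 1

1


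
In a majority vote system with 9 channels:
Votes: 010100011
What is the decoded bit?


Ones: 4 out of 9
Threshold: 5

0 (4/9 voted 1)


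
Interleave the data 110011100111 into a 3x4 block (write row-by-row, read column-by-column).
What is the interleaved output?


Matrix:
  1100
  1110
  0111
Read columns: 110111011001

110111011001


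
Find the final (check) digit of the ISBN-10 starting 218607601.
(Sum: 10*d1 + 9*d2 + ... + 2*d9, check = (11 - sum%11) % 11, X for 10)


Weighted sum: 196
196 mod 11 = 9

Check digit: 2


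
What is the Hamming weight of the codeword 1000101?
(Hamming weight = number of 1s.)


Counting 1s in 1000101

3


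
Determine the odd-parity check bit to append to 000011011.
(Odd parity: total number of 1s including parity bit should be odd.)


Number of 1s in data: 4
Parity bit: 1

1


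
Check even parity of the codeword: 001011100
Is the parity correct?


Number of 1s: 4

Yes, parity is correct (4 ones)


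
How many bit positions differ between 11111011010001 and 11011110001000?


XOR: 00100101011001
Count of 1s: 6

6


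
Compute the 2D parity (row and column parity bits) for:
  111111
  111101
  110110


Row parities: 010
Column parities: 110100

Row P: 010, Col P: 110100, Corner: 1


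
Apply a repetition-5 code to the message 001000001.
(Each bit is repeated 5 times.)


Each bit -> 5 copies

000000000011111000000000000000000000000011111
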